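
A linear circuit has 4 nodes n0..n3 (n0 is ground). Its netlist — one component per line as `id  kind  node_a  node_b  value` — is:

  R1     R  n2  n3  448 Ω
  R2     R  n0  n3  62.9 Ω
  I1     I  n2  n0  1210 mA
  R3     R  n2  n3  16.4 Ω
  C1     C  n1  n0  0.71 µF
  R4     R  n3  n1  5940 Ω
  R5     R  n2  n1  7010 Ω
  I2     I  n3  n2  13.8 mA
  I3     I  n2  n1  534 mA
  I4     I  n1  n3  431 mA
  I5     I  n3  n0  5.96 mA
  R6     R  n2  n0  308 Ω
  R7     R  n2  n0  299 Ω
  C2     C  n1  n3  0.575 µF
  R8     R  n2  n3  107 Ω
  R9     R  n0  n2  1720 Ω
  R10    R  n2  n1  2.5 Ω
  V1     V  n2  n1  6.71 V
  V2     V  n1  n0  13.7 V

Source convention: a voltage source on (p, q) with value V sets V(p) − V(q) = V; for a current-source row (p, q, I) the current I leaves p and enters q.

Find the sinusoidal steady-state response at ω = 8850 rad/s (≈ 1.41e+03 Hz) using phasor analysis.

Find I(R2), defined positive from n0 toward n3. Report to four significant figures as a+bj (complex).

Element admittances at ω=8850 rad/s:
  Y(R1) = 0.002232+0.000j S between n2,n3
  Y(R2) = 0.01590+0.000j S between n0,n3
  I1: injects 1.21 A into n0 (from n2)
  Y(R3) = 0.06098+0.000j S between n2,n3
  Y(C1) = 0.000+0.006284j S between n1,n0
  Y(R4) = 0.0001684+0.000j S between n3,n1
  Y(R5) = 0.0001427+0.000j S between n2,n1
  I2: injects 0.0138 A into n2 (from n3)
  I3: injects 0.534 A into n1 (from n2)
  I4: injects 0.431 A into n3 (from n1)
  I5: injects 0.00596 A into n0 (from n3)
  Y(R6) = 0.003247+0.000j S between n2,n0
  Y(R7) = 0.003344+0.000j S between n2,n0
  Y(C2) = 0.000+0.005089j S between n1,n3
  Y(R8) = 0.009346+0.000j S between n2,n3
  Y(R9) = 0.0005814+0.000j S between n0,n2
  Y(R10) = 0.4000+0.000j S between n2,n1
  V1: constraint V(n2)−V(n1) = 6.71
  V2: constraint V(n1)−V(n0) = 13.7
Assemble and solve the 5×5 MNA system:
  V(n1)=13.70+0.000j  V(n2)=20.41+0.000j  V(n3)=21.35-0.4393j
  i(V1)=-4.493-0.03188j  i(V2)=-1.702-0.07910j

-0.3394+0.006985j A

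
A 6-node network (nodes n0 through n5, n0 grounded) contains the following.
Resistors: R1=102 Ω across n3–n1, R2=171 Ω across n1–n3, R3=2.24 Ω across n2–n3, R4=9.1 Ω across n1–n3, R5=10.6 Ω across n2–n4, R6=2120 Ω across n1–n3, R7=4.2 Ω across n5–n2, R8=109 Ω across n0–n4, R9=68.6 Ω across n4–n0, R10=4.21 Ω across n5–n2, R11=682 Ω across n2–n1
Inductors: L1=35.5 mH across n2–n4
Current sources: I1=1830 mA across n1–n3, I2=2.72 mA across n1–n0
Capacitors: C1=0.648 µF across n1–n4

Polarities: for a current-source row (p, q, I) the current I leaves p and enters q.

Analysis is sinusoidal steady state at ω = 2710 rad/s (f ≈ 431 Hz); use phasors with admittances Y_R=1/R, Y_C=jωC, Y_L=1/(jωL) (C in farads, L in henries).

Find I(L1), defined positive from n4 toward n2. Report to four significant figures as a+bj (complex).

Element admittances at ω=2710 rad/s:
  Y(R1) = 0.009804+0.000j S between n3,n1
  Y(R2) = 0.005848+0.000j S between n1,n3
  Y(R3) = 0.4464+0.000j S between n2,n3
  Y(R4) = 0.1099+0.000j S between n1,n3
  Y(R5) = 0.09434+0.000j S between n2,n4
  Y(R6) = 0.0004717+0.000j S between n1,n3
  Y(L1) = 0.000-0.01039j S between n2,n4
  Y(R7) = 0.2381+0.000j S between n5,n2
  Y(R8) = 0.009174+0.000j S between n0,n4
  I1: injects 1.83 A into n3 (from n1)
  Y(R9) = 0.01458+0.000j S between n4,n0
  Y(R10) = 0.2375+0.000j S between n5,n2
  Y(C1) = 0.000+0.001756j S between n1,n4
  Y(R11) = 0.001466+0.000j S between n2,n1
  I2: injects 0.00272 A into n0 (from n1)
Assemble and solve the 5×5 MNA system:
  V(n1)=-14.49+0.5154j  V(n2)=-0.1627+0.2623j  V(n3)=-0.1197+0.3180j  V(n4)=-0.1145+0.000j  V(n5)=-0.1627+0.2623j

-0.002726-0.0005004j A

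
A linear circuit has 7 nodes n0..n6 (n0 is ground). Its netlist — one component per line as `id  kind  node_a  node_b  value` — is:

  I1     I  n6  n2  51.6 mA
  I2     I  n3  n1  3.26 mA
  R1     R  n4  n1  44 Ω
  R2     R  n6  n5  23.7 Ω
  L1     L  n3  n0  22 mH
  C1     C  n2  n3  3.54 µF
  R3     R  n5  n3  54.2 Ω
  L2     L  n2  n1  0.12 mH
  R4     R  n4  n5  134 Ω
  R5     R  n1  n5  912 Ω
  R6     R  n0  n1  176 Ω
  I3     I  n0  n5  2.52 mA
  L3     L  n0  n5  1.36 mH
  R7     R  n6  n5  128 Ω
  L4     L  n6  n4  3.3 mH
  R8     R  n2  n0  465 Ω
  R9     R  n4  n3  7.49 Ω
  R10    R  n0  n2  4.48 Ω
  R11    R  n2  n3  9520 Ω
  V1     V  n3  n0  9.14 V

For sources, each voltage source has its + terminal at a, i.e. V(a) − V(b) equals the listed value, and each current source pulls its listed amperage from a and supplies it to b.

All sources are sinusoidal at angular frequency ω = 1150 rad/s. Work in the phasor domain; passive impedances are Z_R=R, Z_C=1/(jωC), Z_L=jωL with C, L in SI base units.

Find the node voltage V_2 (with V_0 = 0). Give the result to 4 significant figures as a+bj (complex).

MNA unknowns: 6 node voltages V₁..V_6 plus 1 source current (V1)
I1: z[6]−=0.0516, z[2]+=0.0516
I2: z[3]−=0.00326, z[1]+=0.00326
R1: Y=0.02273+0.000j on G[4,1]
R2: Y=0.04219+0.000j on G[6,5]
L1: Y=0.000-0.03953j on G[3,0]
C1: Y=0.000+0.004071j on G[2,3]
R3: Y=0.01845+0.000j on G[5,3]
L2: Y=0.000-7.246j on G[2,1]
R4: Y=0.007463+0.000j on G[4,5]
R5: Y=0.001096+0.000j on G[1,5]
R6: Y=0.005682+0.000j on G[0,1]
I3: z[0]−=0.00252, z[5]+=0.00252
L3: Y=0.000-0.6394j on G[0,5]
R7: Y=0.007812+0.000j on G[6,5]
L4: Y=0.000-0.2635j on G[6,4]
R8: Y=0.002151+0.000j on G[2,0]
R9: Y=0.1335+0.000j on G[4,3]
R10: Y=0.2232+0.000j on G[0,2]
R11: Y=0.0001050+0.000j on G[2,3]
V1: row V3−V0=9.14, i_V1 at 3,0
solve → V1=0.7249+0.1954j, V2=0.7258+0.1801j, V3=9.140+0.000j, V4=5.646+0.4978j, V5=0.1370+0.7387j, V6=5.375-0.6920j
aux → i_V1=-0.6375+0.4071j

0.7258+0.1801j V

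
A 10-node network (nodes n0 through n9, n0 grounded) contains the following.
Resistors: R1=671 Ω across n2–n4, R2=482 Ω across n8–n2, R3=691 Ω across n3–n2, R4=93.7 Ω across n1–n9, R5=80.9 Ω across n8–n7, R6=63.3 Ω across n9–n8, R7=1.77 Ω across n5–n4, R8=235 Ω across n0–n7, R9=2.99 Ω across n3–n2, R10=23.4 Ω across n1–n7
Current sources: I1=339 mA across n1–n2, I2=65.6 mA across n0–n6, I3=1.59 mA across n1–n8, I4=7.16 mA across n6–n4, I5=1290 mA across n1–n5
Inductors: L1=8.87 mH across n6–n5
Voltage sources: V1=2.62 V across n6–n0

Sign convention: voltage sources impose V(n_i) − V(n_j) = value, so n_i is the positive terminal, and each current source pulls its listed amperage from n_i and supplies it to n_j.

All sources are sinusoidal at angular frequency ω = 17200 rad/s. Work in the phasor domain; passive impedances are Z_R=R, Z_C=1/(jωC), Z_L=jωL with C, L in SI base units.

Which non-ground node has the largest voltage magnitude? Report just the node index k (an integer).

Element admittances at ω=17200 rad/s:
  Y(R1) = 0.001490+0.000j S between n2,n4
  Y(R2) = 0.002075+0.000j S between n8,n2
  I1: injects 0.339 A into n2 (from n1)
  Y(R3) = 0.001447+0.000j S between n3,n2
  Y(R4) = 0.01067+0.000j S between n1,n9
  Y(R5) = 0.01236+0.000j S between n8,n7
  Y(R6) = 0.01580+0.000j S between n9,n8
  Y(R7) = 0.5650+0.000j S between n5,n4
  Y(L1) = 0.000-0.006555j S between n6,n5
  I2: injects 0.0656 A into n6 (from n0)
  I3: injects 0.00159 A into n8 (from n1)
  I4: injects 0.00716 A into n4 (from n6)
  Y(R8) = 0.004255+0.000j S between n0,n7
  I5: injects 1.29 A into n5 (from n1)
  Y(R9) = 0.3344+0.000j S between n3,n2
  Y(R10) = 0.04274+0.000j S between n1,n7
  V1: constraint V(n6)−V(n0) = 2.62
Assemble and solve the 10×10 MNA system:
  V(n1)=-309.6+30.43j  V(n2)=-50.03+97.09j  V(n3)=-50.03+97.09j  V(n4)=21.61+181.4j  V(n5)=21.79+181.6j  V(n6)=2.620+0.000j  V(n7)=-278.1+29.52j  V(n8)=-264.9+36.54j  V(n9)=-282.9+34.08j
  i(V1)=1.249-0.1256j

1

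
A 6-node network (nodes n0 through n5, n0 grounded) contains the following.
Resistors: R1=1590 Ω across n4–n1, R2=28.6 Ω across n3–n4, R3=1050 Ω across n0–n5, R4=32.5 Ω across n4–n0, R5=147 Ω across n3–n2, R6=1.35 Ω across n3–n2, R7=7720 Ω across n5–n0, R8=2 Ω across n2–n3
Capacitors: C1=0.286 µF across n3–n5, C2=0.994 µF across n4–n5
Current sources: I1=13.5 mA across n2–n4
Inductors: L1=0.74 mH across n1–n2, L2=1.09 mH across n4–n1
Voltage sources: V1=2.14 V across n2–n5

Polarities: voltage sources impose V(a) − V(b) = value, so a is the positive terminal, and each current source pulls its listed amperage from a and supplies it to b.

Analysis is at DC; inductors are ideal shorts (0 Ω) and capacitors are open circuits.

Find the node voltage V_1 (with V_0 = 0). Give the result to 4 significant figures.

0.07269 V

Element admittances at DC:
  Y(R1) = 0.0006289 S between n4,n1
  Y(R2) = 0.03497 S between n3,n4
  Y(R3) = 0.0009524 S between n0,n5
  Y(C1) = 0.000 S between n3,n5
  I1: injects 0.0135 A into n4 (from n2)
  Y(R4) = 0.03077 S between n4,n0
  Y(R5) = 0.006803 S between n3,n2
  Y(R6) = 0.7407 S between n3,n2
  Y(R7) = 0.0001295 S between n5,n0
  Y(R8) = 0.5000 S between n2,n3
  Y(C2) = 0.000 S between n4,n5
  L1: short n1↔n2 (DC inductor)
  L2: short n4↔n1 (DC inductor)
  V1: constraint V(n2)−V(n5) = 2.14
Assemble and solve the 8×8 MNA system:
  V(n1)=0.07269  V(n2)=0.07269  V(n3)=0.07269  V(n4)=0.07269  V(n5)=-2.067
  i(L1)=0.01126  i(L2)=0.01126  i(V1)=-0.002237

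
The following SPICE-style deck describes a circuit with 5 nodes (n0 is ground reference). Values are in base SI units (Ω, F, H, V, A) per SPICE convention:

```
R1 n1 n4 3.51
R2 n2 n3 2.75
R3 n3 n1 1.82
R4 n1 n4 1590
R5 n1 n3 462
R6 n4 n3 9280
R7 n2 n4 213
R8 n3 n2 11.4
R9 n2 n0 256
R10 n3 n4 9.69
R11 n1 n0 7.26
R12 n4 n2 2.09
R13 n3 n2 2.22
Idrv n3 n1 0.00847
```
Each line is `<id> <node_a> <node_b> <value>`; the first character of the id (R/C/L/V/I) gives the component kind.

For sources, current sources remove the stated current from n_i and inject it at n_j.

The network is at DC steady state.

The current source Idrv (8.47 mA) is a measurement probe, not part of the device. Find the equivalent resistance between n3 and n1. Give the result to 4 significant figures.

R_eq = 1.381 Ω

Element admittances at DC:
  Y(R1) = 0.2849 S between n1,n4
  Y(R2) = 0.3636 S between n2,n3
  Y(R3) = 0.5495 S between n3,n1
  Y(R4) = 0.0006289 S between n1,n4
  Y(R5) = 0.002165 S between n1,n3
  Y(R6) = 0.0001078 S between n4,n3
  Y(R7) = 0.004695 S between n2,n4
  Y(R8) = 0.08772 S between n3,n2
  Y(R9) = 0.003906 S between n2,n0
  Y(R10) = 0.1032 S between n3,n4
  Y(R11) = 0.1377 S between n1,n0
  Y(R12) = 0.4785 S between n4,n2
  Y(R13) = 0.4505 S between n3,n2
  Idrv: injects 0.00847 A into n1 (from n3)
Assemble and solve the 4×4 MNA system:
  V(n1)=0.0002760  V(n2)=-0.009732  V(n3)=-0.01142  V(n4)=-0.006655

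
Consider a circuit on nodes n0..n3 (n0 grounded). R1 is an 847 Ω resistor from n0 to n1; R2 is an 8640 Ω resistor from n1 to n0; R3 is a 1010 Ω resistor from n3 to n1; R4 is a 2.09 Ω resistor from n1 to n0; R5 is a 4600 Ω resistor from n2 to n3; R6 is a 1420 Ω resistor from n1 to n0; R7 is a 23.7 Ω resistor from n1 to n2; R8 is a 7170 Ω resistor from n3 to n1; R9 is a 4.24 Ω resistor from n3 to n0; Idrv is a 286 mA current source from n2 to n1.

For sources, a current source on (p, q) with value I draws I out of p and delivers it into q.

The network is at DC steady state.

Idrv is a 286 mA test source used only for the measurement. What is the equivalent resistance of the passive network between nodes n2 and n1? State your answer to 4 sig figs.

R_eq = 23.58 Ω

MNA unknowns: 3 node voltages V₁..V_3
R1: Y=0.001181 on G[0,1]
R2: Y=0.0001157 on G[1,0]
R3: Y=0.0009901 on G[3,1]
R4: Y=0.4785 on G[1,0]
R5: Y=0.0002174 on G[2,3]
R6: Y=0.0007042 on G[1,0]
R7: Y=0.04219 on G[1,2]
R8: Y=0.0001395 on G[3,1]
R9: Y=0.2358 on G[3,0]
Idrv: z[2]−=0.286, z[1]+=0.286
solve → V1=0.003025, V2=-6.740, V3=-0.006163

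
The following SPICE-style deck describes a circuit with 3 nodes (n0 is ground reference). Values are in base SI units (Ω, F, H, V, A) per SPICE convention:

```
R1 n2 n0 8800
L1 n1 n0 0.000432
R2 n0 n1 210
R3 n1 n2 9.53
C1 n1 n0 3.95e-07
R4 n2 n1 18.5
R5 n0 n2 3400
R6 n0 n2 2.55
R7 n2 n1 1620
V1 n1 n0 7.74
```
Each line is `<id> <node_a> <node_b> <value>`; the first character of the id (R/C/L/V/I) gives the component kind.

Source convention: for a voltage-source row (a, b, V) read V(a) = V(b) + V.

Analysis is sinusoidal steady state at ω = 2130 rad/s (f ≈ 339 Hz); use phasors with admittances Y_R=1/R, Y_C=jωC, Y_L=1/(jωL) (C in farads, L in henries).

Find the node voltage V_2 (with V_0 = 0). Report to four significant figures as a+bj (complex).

2.237+0.000j V

Apply KCL at each of the 2 non-ground nodes and solve the resulting linear system.
Node n1: branches {L1, R2, R3, C1, R4, R7, V1} → V_1 = 7.740+0.000j
Node n2: branches {R1, R3, R4, R5, R6, R7} → V_2 = 2.237+0.000j
Source currents: i(V1)=-0.9151+8.405j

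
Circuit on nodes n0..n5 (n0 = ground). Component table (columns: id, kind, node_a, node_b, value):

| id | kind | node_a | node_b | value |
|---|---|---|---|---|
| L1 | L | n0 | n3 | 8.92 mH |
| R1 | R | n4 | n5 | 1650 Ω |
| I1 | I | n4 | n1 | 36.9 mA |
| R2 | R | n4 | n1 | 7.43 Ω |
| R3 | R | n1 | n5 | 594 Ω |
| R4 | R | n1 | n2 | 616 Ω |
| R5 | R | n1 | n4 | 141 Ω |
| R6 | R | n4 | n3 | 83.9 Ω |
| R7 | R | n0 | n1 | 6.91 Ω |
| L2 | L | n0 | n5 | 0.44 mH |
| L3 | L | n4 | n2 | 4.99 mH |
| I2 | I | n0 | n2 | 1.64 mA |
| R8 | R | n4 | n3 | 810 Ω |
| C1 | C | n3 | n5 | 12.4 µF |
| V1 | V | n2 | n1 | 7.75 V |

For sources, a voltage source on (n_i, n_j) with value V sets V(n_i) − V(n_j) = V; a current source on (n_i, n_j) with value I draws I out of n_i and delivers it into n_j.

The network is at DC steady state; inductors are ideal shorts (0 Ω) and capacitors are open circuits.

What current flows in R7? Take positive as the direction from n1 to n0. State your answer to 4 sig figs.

MNA unknowns: 5 node voltages V₁..V_5 plus 4 source currents (L1, L2, L3, V1)
L1: row V0−V3=0, i_L1 at 0,3
R1: Y=0.0006061 on G[4,5]
I1: z[4]−=0.0369, z[1]+=0.0369
R2: Y=0.1346 on G[4,1]
R3: Y=0.001684 on G[1,5]
R4: Y=0.001623 on G[1,2]
R5: Y=0.007092 on G[1,4]
R6: Y=0.01192 on G[4,3]
R7: Y=0.1447 on G[0,1]
L2: row V0−V5=0, i_L2 at 0,5
L3: row V4−V2=0, i_L3 at 4,2
I2: z[0]−=0.00164, z[2]+=0.00164
R8: Y=0.001235 on G[4,3]
C1: Y=0.000 on G[3,5]
V1: row V2−V1=7.75, i_V1 at 2,1
solve → V1=-0.6556, V2=7.094, V3=0.000, V4=7.094, V5=0.000
aux → i_L1=-0.09332, i_L2=-0.003196, i_L3=-1.233, i_V1=-1.243

-0.09487 A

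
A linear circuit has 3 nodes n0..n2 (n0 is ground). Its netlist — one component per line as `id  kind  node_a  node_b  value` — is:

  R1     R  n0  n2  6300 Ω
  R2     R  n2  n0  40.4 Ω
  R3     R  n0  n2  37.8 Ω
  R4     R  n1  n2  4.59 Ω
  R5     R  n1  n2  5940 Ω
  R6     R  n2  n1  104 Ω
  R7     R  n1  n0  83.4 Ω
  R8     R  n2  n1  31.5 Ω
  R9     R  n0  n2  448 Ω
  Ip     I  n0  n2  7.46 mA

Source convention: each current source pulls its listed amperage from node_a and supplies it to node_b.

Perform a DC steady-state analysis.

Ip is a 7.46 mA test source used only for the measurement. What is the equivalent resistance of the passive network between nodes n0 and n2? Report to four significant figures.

R_eq = 15.37 Ω

MNA unknowns: 2 node voltages V₁..V_2
R1: Y=0.0001587 on G[0,2]
R2: Y=0.02475 on G[2,0]
R3: Y=0.02646 on G[0,2]
R4: Y=0.2179 on G[1,2]
R5: Y=0.0001684 on G[1,2]
R6: Y=0.009615 on G[2,1]
R7: Y=0.01199 on G[1,0]
R8: Y=0.03175 on G[2,1]
R9: Y=0.002232 on G[0,2]
Ip: z[0]−=0.00746, z[2]+=0.00746
solve → V1=0.1096, V2=0.1147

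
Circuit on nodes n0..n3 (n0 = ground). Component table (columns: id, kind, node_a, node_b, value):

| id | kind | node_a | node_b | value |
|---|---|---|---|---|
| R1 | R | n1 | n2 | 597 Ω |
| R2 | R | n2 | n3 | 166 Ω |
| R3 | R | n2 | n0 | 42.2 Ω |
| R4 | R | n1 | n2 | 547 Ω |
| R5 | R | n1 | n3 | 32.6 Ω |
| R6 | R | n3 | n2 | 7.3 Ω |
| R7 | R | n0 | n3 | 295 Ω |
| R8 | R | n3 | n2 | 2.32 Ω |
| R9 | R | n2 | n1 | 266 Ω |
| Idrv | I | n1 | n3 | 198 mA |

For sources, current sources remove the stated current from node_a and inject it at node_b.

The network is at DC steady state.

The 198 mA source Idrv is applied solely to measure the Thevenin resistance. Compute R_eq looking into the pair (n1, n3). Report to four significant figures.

Element admittances at DC:
  Y(R1) = 0.001675 S between n1,n2
  Y(R2) = 0.006024 S between n2,n3
  Y(R3) = 0.02370 S between n2,n0
  Y(R4) = 0.001828 S between n1,n2
  Y(R5) = 0.03067 S between n1,n3
  Y(R6) = 0.1370 S between n3,n2
  Y(R7) = 0.003390 S between n0,n3
  Y(R8) = 0.4310 S between n3,n2
  Y(R9) = 0.003759 S between n2,n1
  Idrv: injects 0.198 A into n3 (from n1)
Assemble and solve the 3×3 MNA system:
  V(n1)=-5.175  V(n2)=-0.008138  V(n3)=0.05689

R_eq = 26.42 Ω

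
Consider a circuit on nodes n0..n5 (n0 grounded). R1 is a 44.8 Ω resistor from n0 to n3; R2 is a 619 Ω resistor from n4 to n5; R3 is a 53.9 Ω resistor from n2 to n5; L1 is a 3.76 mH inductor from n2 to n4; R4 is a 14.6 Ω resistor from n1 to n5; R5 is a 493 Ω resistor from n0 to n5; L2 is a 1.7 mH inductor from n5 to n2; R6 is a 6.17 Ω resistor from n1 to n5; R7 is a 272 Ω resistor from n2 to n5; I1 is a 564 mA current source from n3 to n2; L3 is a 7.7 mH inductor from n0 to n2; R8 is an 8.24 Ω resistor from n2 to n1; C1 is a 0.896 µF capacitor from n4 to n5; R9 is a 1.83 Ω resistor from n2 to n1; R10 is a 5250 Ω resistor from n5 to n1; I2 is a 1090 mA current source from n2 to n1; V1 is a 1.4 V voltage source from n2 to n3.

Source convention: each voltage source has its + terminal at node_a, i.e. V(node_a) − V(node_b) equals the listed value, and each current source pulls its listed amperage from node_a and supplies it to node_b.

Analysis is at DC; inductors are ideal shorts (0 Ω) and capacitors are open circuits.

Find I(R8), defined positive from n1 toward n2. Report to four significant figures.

Apply KCL at each of the 5 non-ground nodes and solve the resulting linear system.
Node n1: branches {R4, R6, R8, R9, R10, I2} → V_1 = 1.213
Node n2: branches {R3, L1, L2, R7, I1, L3, R8, R9, I2, V1} → V_2 = 0.000
Node n3: branches {R1, I1, V1} → V_3 = -1.400
Node n4: branches {R2, L1, C1} → V_4 = 0.000
Node n5: branches {R2, R3, R4, R5, L2, R6, R7, C1, R10} → V_5 = 0.000
Source currents: i(L1)=0.000, i(L2)=0.2799, i(L3)=-0.03125, i(V1)=0.5327

0.1472 A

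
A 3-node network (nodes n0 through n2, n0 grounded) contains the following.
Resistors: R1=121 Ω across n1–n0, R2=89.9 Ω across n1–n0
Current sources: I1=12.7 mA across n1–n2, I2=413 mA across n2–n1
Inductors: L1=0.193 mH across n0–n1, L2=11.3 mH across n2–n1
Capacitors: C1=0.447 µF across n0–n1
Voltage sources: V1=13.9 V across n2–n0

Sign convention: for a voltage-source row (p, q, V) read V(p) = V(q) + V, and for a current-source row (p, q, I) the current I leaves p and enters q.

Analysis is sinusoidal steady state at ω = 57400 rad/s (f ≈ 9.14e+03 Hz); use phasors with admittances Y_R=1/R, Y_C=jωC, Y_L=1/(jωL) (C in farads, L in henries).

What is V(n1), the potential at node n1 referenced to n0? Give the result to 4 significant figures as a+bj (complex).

1.932+5.485j V

Element admittances at ω=57400 rad/s:
  Y(R1) = 0.008264+0.000j S between n1,n0
  I1: injects 0.0127 A into n2 (from n1)
  Y(L1) = 0.000-0.09027j S between n0,n1
  I2: injects 0.413 A into n1 (from n2)
  Y(C1) = 0.000+0.02566j S between n0,n1
  Y(R2) = 0.01112+0.000j S between n1,n0
  Y(L2) = 0.000-0.001542j S between n2,n1
  V1: constraint V(n2)−V(n0) = 13.9
Assemble and solve the 3×3 MNA system:
  V(n1)=1.932+5.485j  V(n2)=13.90+0.000j
  i(V1)=-0.3918+0.01845j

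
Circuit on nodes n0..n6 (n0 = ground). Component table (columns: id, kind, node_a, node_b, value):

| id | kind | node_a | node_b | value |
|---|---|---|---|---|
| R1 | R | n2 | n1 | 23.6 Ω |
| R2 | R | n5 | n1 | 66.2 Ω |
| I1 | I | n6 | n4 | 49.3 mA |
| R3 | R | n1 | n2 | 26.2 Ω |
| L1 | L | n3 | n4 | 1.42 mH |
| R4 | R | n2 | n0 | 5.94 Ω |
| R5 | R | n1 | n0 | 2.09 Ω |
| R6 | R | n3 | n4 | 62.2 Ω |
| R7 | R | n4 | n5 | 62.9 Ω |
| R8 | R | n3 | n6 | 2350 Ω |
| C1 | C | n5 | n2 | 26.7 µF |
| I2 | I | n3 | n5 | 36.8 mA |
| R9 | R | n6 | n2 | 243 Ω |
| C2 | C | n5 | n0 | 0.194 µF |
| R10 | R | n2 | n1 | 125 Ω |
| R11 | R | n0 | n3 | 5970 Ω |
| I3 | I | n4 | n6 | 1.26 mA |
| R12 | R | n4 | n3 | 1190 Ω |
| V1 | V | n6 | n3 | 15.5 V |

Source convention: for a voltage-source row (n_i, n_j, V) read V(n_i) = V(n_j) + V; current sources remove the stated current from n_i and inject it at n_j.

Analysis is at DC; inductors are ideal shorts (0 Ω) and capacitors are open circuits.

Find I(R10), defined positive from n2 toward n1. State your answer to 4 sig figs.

Apply KCL at each of the 6 non-ground nodes and solve the resulting linear system.
Node n1: branches {R1, R2, R3, R5, R10} → V_1 = -0.04111
Node n2: branches {R1, R3, R4, C1, R9, R10} → V_2 = 0.1236
Node n3: branches {L1, R6, R8, I2, R11, R12, V1} → V_3 = -6.778
Node n4: branches {I1, L1, R6, R7, I3, R12} → V_4 = -6.778
Node n5: branches {R2, R7, C1, I2, C2} → V_5 = -2.309
Node n6: branches {I1, R8, R9, I3, V1} → V_6 = 8.722
Source currents: i(L1)=-0.1191, i(V1)=-0.09002

0.001317 A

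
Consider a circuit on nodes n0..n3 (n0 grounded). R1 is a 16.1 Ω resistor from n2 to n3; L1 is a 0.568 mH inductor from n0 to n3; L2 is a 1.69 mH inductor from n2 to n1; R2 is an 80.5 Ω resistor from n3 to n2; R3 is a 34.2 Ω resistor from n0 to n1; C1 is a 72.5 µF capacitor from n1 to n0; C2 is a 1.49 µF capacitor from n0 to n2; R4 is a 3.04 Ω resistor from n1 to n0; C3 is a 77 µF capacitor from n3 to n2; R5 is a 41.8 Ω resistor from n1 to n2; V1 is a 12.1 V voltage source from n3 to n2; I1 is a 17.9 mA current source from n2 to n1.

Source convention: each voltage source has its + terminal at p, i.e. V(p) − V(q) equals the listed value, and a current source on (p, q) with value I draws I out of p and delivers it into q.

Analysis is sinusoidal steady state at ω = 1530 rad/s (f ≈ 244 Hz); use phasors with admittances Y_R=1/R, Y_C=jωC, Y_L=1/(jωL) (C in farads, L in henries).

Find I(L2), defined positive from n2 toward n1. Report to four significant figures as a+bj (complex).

Element admittances at ω=1530 rad/s:
  Y(R1) = 0.06211+0.000j S between n2,n3
  Y(L1) = 0.000-1.151j S between n0,n3
  Y(L2) = 0.000-0.3867j S between n2,n1
  Y(R2) = 0.01242+0.000j S between n3,n2
  Y(R3) = 0.02924+0.000j S between n0,n1
  Y(C1) = 0.000+0.1109j S between n1,n0
  Y(C2) = 0.000+0.002280j S between n0,n2
  Y(R4) = 0.3289+0.000j S between n1,n0
  Y(C3) = 0.000+0.1178j S between n3,n2
  Y(R5) = 0.02392+0.000j S between n1,n2
  V1: constraint V(n3)−V(n2) = 12.1
  I1: injects 0.0179 A into n1 (from n2)
Assemble and solve the 4×4 MNA system:
  V(n1)=-4.014+7.517j  V(n2)=-10.17+1.978j  V(n3)=1.933+1.978j
  i(V1)=-3.178+0.7986j

-2.142+2.380j A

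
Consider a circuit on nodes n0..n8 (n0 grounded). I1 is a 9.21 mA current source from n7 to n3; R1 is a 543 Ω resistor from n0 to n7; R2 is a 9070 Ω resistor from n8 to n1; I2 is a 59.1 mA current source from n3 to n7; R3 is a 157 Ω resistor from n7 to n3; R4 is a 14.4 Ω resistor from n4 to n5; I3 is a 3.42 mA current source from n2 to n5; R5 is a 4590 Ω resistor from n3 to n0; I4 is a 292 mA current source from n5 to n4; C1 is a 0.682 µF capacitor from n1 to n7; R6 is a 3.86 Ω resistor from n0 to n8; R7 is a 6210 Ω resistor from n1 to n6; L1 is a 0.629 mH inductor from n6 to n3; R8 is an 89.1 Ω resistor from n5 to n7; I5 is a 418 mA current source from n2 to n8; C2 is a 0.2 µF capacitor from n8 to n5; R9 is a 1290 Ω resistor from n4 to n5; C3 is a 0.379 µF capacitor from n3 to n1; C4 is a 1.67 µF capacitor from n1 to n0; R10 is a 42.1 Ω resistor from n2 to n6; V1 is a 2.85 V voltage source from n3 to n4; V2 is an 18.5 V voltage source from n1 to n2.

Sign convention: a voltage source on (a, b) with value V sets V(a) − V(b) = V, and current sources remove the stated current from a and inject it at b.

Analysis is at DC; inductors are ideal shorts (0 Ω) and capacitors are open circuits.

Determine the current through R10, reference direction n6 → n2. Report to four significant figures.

0.3985 A

Element admittances at DC:
  I1: injects 0.00921 A into n3 (from n7)
  Y(R1) = 0.001842 S between n0,n7
  Y(R2) = 0.0001103 S between n8,n1
  I2: injects 0.0591 A into n7 (from n3)
  Y(R3) = 0.006369 S between n7,n3
  Y(R4) = 0.06944 S between n4,n5
  I3: injects 0.00342 A into n5 (from n2)
  Y(R5) = 0.0002179 S between n3,n0
  I4: injects 0.292 A into n4 (from n5)
  Y(C1) = 0.000 S between n1,n7
  Y(R6) = 0.2591 S between n0,n8
  Y(R7) = 0.0001610 S between n1,n6
  L1: short n6↔n3 (DC inductor)
  Y(R8) = 0.01122 S between n5,n7
  I5: injects 0.418 A into n8 (from n2)
  Y(C2) = 0.000 S between n8,n5
  Y(R9) = 0.0007752 S between n4,n5
  Y(C3) = 0.000 S between n3,n1
  Y(C4) = 0.000 S between n1,n0
  Y(R10) = 0.02375 S between n2,n6
  V1: constraint V(n3)−V(n4) = 2.85
  V2: constraint V(n1)−V(n2) = 18.5
Assemble and solve the 11×11 MNA system:
  V(n1)=-208.5  V(n2)=-227.0  V(n3)=-210.2  V(n4)=-213.0  V(n5)=-213.4  V(n6)=-210.2  V(n7)=-189.5  V(n8)=1.524
  i(L1)=-0.3983  i(V1)=-0.2707  i(V2)=0.02288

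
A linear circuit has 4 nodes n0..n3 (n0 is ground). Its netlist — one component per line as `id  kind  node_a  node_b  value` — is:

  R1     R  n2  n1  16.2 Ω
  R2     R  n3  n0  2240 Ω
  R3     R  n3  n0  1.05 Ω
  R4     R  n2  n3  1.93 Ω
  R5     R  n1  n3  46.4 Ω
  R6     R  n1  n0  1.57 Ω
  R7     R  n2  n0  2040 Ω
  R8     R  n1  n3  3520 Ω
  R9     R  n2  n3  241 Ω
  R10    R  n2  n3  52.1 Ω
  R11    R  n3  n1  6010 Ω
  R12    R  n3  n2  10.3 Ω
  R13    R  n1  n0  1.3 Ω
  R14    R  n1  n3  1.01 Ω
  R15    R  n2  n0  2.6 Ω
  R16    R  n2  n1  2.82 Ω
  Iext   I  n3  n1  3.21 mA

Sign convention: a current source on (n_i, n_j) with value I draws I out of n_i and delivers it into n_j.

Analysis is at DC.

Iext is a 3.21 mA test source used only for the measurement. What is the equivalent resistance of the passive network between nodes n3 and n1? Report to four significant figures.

R_eq = 0.5428 Ω

Apply KCL at each of the 3 non-ground nodes and solve the resulting linear system.
Node n1: branches {R1, R5, R6, R8, R11, R13, R14, R16, Iext} → V_1 = 0.0007413
Node n2: branches {R1, R4, R7, R9, R10, R12, R15, R16} → V_2 = -0.0002296
Node n3: branches {R2, R3, R4, R5, R8, R9, R10, R11, R12, R14, Iext} → V_3 = -0.001001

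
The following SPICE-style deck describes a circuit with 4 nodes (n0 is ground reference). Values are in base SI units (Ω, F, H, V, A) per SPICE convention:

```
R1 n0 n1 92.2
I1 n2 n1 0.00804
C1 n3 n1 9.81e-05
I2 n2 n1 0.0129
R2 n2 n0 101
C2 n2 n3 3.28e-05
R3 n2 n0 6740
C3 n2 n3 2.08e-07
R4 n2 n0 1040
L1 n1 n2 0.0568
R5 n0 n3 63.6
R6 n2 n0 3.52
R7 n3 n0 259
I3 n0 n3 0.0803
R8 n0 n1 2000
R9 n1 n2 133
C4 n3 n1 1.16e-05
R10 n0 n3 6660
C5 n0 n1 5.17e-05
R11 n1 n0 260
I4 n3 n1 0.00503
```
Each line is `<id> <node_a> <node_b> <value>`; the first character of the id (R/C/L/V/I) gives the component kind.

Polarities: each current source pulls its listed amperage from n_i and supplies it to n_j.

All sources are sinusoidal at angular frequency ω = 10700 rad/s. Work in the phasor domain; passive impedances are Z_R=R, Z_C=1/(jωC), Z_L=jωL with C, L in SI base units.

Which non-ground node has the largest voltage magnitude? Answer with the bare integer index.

Apply KCL at each of the 3 non-ground nodes and solve the resulting linear system.
Node n1: branches {R1, I1, C1, I2, L1, R8, R9, C4, C5, R11, I4} → V_1 = 0.02495-0.1114j
Node n2: branches {I1, I2, R2, C2, R3, C3, R4, L1, R6, R9} → V_2 = 0.05964-0.03156j
Node n3: branches {C1, C2, C3, R5, R7, I3, C4, R10, I4} → V_3 = 0.03481-0.1418j

3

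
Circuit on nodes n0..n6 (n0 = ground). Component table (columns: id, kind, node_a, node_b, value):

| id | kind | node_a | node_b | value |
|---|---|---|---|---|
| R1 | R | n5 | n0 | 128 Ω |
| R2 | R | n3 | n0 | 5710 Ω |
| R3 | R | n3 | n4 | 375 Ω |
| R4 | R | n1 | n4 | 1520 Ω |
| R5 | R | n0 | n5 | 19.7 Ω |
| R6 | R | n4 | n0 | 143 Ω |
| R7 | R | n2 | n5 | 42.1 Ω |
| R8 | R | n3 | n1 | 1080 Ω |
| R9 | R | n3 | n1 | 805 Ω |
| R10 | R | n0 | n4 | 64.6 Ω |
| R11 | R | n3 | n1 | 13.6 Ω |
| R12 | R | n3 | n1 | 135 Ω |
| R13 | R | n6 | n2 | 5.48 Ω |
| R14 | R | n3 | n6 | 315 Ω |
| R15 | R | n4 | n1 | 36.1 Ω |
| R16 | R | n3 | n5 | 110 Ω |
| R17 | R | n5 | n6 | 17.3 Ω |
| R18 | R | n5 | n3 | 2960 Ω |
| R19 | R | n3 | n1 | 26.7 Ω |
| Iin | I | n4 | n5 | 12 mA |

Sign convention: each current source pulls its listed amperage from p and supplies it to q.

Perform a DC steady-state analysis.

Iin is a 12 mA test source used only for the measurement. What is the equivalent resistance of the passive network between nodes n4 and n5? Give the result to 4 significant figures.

Apply KCL at each of the 6 non-ground nodes and solve the resulting linear system.
Node n1: branches {R4, R8, R9, R11, R12, R15, R19} → V_1 = -0.2215
Node n2: branches {R7, R13} → V_2 = 0.1242
Node n3: branches {R2, R3, R8, R9, R11, R12, R14, R16, R18, R19} → V_3 = -0.1910
Node n4: branches {R3, R4, R6, R10, R15, Iin} → V_4 = -0.3513
Node n5: branches {R1, R5, R7, R16, R17, R18, Iin} → V_5 = 0.1353
Node n6: branches {R13, R14, R17} → V_6 = 0.1227

R_eq = 40.55 Ω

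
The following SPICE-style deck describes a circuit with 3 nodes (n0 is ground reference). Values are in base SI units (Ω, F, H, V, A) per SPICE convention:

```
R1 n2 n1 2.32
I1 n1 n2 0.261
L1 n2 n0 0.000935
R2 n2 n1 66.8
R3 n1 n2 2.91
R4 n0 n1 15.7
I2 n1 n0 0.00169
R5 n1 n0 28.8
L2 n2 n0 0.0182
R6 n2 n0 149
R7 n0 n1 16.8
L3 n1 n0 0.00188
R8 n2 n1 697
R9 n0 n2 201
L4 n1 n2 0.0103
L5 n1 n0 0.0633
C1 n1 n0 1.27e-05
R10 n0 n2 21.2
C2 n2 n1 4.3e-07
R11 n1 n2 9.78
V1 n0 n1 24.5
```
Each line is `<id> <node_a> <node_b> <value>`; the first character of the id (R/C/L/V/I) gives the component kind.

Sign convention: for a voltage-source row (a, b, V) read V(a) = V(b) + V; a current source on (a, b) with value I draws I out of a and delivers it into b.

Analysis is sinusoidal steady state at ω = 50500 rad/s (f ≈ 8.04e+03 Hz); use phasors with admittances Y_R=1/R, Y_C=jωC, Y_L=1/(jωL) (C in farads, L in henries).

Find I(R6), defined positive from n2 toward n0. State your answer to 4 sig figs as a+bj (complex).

-0.1524-0.003814j A

Element admittances at ω=50500 rad/s:
  Y(R1) = 0.4310+0.000j S between n2,n1
  I1: injects 0.261 A into n2 (from n1)
  Y(L1) = 0.000-0.02118j S between n2,n0
  Y(R2) = 0.01497+0.000j S between n2,n1
  Y(R3) = 0.3436+0.000j S between n1,n2
  Y(R4) = 0.06369+0.000j S between n0,n1
  I2: injects 0.00169 A into n0 (from n1)
  Y(R5) = 0.03472+0.000j S between n1,n0
  Y(L2) = 0.000-0.001088j S between n2,n0
  Y(R6) = 0.006711+0.000j S between n2,n0
  Y(R7) = 0.05952+0.000j S between n0,n1
  Y(L3) = 0.000-0.01053j S between n1,n0
  Y(R8) = 0.001435+0.000j S between n2,n1
  Y(R9) = 0.004975+0.000j S between n0,n2
  Y(L4) = 0.000-0.001923j S between n1,n2
  Y(L5) = 0.000-0.0003128j S between n1,n0
  Y(C1) = 0.000+0.6413j S between n1,n0
  Y(R10) = 0.04717+0.000j S between n0,n2
  Y(C2) = 0.000+0.02172j S between n2,n1
  Y(R11) = 0.1022+0.000j S between n1,n2
  V1: constraint V(n0)−V(n1) = 24.5
Assemble and solve the 3×3 MNA system:
  V(n1)=-24.50+0.000j  V(n2)=-22.71-0.5683j
  i(V1)=-5.217-14.98j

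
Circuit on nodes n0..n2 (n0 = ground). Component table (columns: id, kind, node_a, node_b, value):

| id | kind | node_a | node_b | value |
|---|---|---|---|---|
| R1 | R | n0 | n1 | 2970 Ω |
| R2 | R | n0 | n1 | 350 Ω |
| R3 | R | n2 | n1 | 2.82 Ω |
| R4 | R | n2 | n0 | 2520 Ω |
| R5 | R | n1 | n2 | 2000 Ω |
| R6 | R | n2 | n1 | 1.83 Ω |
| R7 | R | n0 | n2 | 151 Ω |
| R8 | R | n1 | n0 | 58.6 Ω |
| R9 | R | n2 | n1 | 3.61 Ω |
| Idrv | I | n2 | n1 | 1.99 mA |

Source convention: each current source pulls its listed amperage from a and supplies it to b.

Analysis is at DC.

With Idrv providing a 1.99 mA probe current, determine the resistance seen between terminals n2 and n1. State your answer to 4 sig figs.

R_eq = 0.8448 Ω

Apply KCL at each of the 2 non-ground nodes and solve the resulting linear system.
Node n1: branches {R1, R2, R3, R5, R6, R8, R9, Idrv} → V_1 = 0.0004326
Node n2: branches {R3, R4, R5, R6, R7, R9, Idrv} → V_2 = -0.001248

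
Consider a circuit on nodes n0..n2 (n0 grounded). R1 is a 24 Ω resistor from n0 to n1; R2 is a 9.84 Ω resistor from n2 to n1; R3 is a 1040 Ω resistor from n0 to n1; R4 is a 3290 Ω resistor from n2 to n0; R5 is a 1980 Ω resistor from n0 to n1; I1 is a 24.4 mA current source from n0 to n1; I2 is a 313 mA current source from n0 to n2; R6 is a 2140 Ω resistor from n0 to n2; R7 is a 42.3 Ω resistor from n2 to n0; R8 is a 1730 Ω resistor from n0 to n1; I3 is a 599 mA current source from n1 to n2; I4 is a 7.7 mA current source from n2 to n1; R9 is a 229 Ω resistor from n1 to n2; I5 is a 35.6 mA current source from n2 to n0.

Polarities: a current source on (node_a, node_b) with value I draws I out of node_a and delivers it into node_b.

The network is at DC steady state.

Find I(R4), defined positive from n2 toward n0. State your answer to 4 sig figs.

MNA unknowns: 2 node voltages V₁..V_2
R1: Y=0.04167 on G[0,1]
R2: Y=0.1016 on G[2,1]
R3: Y=0.0009615 on G[0,1]
R4: Y=0.0003040 on G[2,0]
R5: Y=0.0005051 on G[0,1]
I1: z[0]−=0.0244, z[1]+=0.0244
I2: z[0]−=0.313, z[2]+=0.313
R6: Y=0.0004673 on G[0,2]
R7: Y=0.02364 on G[2,0]
R8: Y=0.0005780 on G[0,1]
I3: z[1]−=0.599, z[2]+=0.599
I4: z[2]−=0.0077, z[1]+=0.0077
R9: Y=0.004367 on G[1,2]
I5: z[2]−=0.0356, z[0]+=0.0356
solve → V1=2.190, V2=8.442

0.002566 A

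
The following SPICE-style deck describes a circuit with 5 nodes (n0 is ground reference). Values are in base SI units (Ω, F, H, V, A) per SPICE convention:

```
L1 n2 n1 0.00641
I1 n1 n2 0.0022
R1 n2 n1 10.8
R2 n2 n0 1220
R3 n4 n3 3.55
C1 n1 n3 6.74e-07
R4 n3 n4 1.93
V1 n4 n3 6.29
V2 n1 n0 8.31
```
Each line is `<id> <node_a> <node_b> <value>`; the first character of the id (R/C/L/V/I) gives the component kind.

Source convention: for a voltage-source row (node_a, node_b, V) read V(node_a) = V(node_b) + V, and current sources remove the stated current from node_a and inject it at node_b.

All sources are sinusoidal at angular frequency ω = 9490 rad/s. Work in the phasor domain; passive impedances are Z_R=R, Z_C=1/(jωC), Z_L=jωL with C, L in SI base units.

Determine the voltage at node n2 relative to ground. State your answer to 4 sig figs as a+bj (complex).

8.262-0.008427j V

MNA unknowns: 4 node voltages V₁..V_4 plus 2 source currents (V1, V2)
L1: Y=0.000-0.01644j on G[2,1]
I1: z[1]−=0.0022, z[2]+=0.0022
R1: Y=0.09259+0.000j on G[2,1]
R2: Y=0.0008197+0.000j on G[2,0]
R3: Y=0.2817+0.000j on G[4,3]
C1: Y=0.000+0.006396j on G[1,3]
R4: Y=0.5181+0.000j on G[3,4]
V1: row V4−V3=6.29, i_V1 at 4,3
V2: row V1−V0=8.31, i_V2 at 1,0
solve → V1=8.310+0.000j, V2=8.262-0.008427j, V3=8.310+0.000j, V4=14.60+0.000j
aux → i_V1=-5.031+0.000j, i_V2=-0.006772+6.907e-06j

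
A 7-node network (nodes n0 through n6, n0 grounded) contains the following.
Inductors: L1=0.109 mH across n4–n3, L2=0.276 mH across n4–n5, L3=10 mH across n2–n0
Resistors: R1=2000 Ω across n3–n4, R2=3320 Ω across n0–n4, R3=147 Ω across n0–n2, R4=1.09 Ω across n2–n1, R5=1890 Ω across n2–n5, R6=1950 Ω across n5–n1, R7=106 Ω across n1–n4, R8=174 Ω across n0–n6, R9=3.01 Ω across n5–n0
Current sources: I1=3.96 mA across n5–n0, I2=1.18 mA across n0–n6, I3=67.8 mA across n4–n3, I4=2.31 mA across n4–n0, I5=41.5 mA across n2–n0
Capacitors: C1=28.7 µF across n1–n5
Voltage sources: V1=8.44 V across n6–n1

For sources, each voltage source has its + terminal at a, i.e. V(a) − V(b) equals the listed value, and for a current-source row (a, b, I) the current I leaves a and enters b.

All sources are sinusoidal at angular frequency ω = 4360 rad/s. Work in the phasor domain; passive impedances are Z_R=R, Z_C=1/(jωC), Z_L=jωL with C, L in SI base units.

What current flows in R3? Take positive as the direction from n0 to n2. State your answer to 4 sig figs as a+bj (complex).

0.004148-0.004525j A

Apply KCL at each of the 6 non-ground nodes and solve the resulting linear system.
Node n1: branches {C1, R4, R6, R7, V1} → V_1 = -0.5526+0.6858j
Node n2: branches {R3, R4, R5, L3, I5} → V_2 = -0.6098+0.6652j
Node n3: branches {L1, R1, I3} → V_3 = -0.3185-0.04062j
Node n4: branches {L1, L2, R1, R2, I3, I4, R7} → V_4 = -0.3185-0.07284j
Node n5: branches {L2, I1, C1, R5, R6, R9} → V_5 = -0.3098-0.06752j
Node n6: branches {I2, R8, V1} → V_6 = 7.887+0.6858j
Source currents: i(V1)=-0.04415-0.003941j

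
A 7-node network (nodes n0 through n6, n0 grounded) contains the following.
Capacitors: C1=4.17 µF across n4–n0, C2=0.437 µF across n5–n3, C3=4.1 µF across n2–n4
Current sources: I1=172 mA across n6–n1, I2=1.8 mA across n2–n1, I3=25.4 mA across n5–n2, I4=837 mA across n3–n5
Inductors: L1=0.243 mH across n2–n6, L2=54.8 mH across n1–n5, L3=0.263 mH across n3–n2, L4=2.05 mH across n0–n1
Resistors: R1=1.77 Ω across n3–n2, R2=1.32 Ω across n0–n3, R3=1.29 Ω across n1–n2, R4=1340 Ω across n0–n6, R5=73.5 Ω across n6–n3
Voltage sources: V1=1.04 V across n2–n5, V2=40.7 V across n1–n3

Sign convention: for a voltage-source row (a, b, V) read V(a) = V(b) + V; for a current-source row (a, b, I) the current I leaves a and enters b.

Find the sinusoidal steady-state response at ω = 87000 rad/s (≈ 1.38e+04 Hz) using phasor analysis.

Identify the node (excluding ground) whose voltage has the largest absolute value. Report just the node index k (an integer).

Element admittances at ω=87000 rad/s:
  Y(C1) = 0.000+0.3628j S between n4,n0
  I1: injects 0.172 A into n1 (from n6)
  I2: injects 0.0018 A into n1 (from n2)
  Y(C2) = 0.000+0.03802j S between n5,n3
  Y(L1) = 0.000-0.04730j S between n2,n6
  Y(R1) = 0.5650+0.000j S between n3,n2
  Y(L2) = 0.000-0.0002097j S between n1,n5
  Y(L3) = 0.000-0.04370j S between n3,n2
  Y(R2) = 0.7576+0.000j S between n0,n3
  Y(R3) = 0.7752+0.000j S between n1,n2
  I3: injects 0.0254 A into n2 (from n5)
  Y(R4) = 0.0007463+0.000j S between n0,n6
  Y(C3) = 0.000+0.3567j S between n2,n4
  Y(L4) = 0.000-0.005607j S between n0,n1
  Y(R5) = 0.01361+0.000j S between n6,n3
  I4: injects 0.837 A into n5 (from n3)
  V1: constraint V(n2)−V(n5) = 1.04
  V2: constraint V(n1)−V(n3) = 40.7
Assemble and solve the 8×8 MNA system:
  V(n1)=38.98-4.716j  V(n2)=21.15-7.300j  V(n3)=-1.715-4.716j  V(n4)=10.49-3.619j  V(n5)=20.11-7.300j  V(n6)=17.43-16.72j
  i(V1)=-0.7139+0.8337j  i(V2)=-13.63-1.780j

1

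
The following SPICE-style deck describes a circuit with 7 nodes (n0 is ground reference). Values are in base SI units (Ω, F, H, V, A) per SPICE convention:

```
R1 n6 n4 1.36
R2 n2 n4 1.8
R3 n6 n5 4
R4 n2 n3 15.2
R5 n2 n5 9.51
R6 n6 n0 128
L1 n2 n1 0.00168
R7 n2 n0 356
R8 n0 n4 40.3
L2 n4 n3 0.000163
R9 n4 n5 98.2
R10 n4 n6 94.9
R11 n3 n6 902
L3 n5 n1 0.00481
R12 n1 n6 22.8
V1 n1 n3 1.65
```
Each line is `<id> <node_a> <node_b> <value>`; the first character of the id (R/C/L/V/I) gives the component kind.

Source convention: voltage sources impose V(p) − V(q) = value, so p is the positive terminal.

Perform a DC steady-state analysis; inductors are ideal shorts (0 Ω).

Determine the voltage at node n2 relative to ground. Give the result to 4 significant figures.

1.417 V

Element admittances at DC:
  Y(R1) = 0.7353 S between n6,n4
  Y(R2) = 0.5556 S between n2,n4
  Y(R3) = 0.2500 S between n6,n5
  Y(R4) = 0.06579 S between n2,n3
  Y(R5) = 0.1052 S between n2,n5
  Y(R6) = 0.007812 S between n6,n0
  L1: short n2↔n1 (DC inductor)
  Y(R7) = 0.002809 S between n2,n0
  Y(R8) = 0.02481 S between n0,n4
  L2: short n4↔n3 (DC inductor)
  Y(R9) = 0.01018 S between n4,n5
  Y(R10) = 0.01054 S between n4,n6
  Y(R11) = 0.001109 S between n3,n6
  L3: short n5↔n1 (DC inductor)
  Y(R12) = 0.04386 S between n1,n6
  V1: constraint V(n1)−V(n3) = 1.65
Assemble and solve the 10×10 MNA system:
  V(n1)=1.417  V(n2)=1.417  V(n3)=-0.2331  V(n4)=-0.2331  V(n5)=1.417  V(n6)=0.2310
  i(L1)=-1.029  i(L2)=1.285  i(L3)=-0.3133  i(V1)=-1.394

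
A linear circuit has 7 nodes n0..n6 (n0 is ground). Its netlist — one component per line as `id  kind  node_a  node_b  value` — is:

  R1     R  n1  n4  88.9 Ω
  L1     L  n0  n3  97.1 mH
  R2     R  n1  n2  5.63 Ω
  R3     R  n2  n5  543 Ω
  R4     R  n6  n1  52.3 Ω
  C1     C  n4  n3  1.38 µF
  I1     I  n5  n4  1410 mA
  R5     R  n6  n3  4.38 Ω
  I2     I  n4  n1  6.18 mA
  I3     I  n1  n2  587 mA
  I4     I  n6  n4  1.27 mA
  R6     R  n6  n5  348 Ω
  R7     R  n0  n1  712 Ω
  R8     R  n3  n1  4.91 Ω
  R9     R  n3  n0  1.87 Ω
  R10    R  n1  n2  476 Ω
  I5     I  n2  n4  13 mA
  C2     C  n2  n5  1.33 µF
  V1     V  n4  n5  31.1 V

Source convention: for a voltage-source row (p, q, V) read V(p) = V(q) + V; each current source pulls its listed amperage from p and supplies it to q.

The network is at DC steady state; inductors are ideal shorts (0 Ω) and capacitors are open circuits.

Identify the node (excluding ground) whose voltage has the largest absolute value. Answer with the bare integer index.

Element admittances at DC:
  Y(R1) = 0.01125 S between n1,n4
  L1: short n0↔n3 (DC inductor)
  Y(R2) = 0.1776 S between n1,n2
  Y(R3) = 0.001842 S between n2,n5
  Y(R4) = 0.01912 S between n6,n1
  Y(C1) = 0.000 S between n4,n3
  I1: injects 1.41 A into n4 (from n5)
  Y(R5) = 0.2283 S between n6,n3
  I2: injects 0.00618 A into n1 (from n4)
  I3: injects 0.587 A into n2 (from n1)
  I4: injects 0.00127 A into n4 (from n6)
  Y(R6) = 0.002874 S between n6,n5
  Y(R7) = 0.001404 S between n0,n1
  Y(R8) = 0.2037 S between n3,n1
  Y(R9) = 0.5348 S between n3,n0
  Y(R10) = 0.002101 S between n1,n2
  I5: injects 0.013 A into n4 (from n2)
  Y(C2) = 0.000 S between n2,n5
  V1: constraint V(n4)−V(n5) = 31.1
Assemble and solve the 8×8 MNA system:
  V(n1)=0.2514  V(n2)=3.198  V(n3)=0.000  V(n4)=10.20  V(n5)=-20.90  V(n6)=-0.2258
  i(L1)=0.0003531  i(V1)=1.306

5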